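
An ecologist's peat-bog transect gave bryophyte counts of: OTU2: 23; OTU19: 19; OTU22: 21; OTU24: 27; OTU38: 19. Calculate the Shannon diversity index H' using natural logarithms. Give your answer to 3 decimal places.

Total N = 23+19+21+27+19 = 109, so the proportions are 0.21101, 0.17431, 0.19266, 0.24771, 0.17431 (working shown to 5 dp, full precision carried).
Each pᵢ ln pᵢ term: 0.21101×(-1.55585)=-0.32830, 0.17431×(-1.74691)=-0.30451, 0.19266×(-1.64683)=-0.31728, 0.24771×(-1.39551)=-0.34568, 0.17431×(-1.74691)=-0.30451.
Sum = -1.60027, so H' = 1.600.

1.600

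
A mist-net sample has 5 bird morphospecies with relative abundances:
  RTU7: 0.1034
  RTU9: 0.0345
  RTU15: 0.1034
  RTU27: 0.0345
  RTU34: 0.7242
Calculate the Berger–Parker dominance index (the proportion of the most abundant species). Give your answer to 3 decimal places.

The largest proportion is 0.7242, i.e. d = 0.724 to 3 decimal places.

0.724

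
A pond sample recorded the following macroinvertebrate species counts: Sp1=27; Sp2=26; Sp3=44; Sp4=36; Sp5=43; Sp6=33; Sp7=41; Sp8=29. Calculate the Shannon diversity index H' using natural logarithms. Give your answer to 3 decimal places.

2.060

Total N = 27+26+44+36+43+33+41+29 = 279, so the proportions are 0.09677, 0.09319, 0.15771, 0.12903, 0.15412, 0.11828, 0.14695, 0.10394 (working shown to 5 dp, full precision carried).
Each pᵢ ln pᵢ term: 0.09677×(-2.33537)=-0.22600, 0.09319×(-2.37312)=-0.22115, 0.15771×(-1.84702)=-0.29129, 0.12903×(-2.04769)=-0.26422, 0.15412×(-1.87001)=-0.28821, 0.11828×(-2.13470)=-0.25249, 0.14695×(-1.91764)=-0.28180, 0.10394×(-2.26392)=-0.23532.
Sum = -2.06048, so H' = 2.060.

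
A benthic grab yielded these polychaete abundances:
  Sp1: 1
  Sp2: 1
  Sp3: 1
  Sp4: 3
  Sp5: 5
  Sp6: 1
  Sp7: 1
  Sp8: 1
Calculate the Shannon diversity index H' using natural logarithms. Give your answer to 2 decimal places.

1.83

Total N = 1+1+1+3+5+1+1+1 = 14, so the proportions are 0.0714, 0.0714, 0.0714, 0.2143, 0.3571, 0.0714, 0.0714, 0.0714 (working shown to 4 dp, full precision carried).
Each pᵢ ln pᵢ term: 0.0714×(-2.6391)=-0.1885, 0.0714×(-2.6391)=-0.1885, 0.0714×(-2.6391)=-0.1885, 0.2143×(-1.5404)=-0.3301, 0.3571×(-1.0296)=-0.3677, 0.0714×(-2.6391)=-0.1885, 0.0714×(-2.6391)=-0.1885, 0.0714×(-2.6391)=-0.1885.
Sum = -1.8288, so H' = 1.83.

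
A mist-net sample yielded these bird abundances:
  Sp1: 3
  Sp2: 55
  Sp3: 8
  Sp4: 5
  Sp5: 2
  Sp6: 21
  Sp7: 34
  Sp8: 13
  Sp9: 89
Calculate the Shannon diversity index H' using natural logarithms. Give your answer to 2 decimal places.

Total N = 3+55+8+5+2+21+34+13+89 = 230, so the proportions are 0.013, 0.2391, 0.0348, 0.0217, 0.0087, 0.0913, 0.1478, 0.0565, 0.387 (working shown to 4 dp, full precision carried).
Each pᵢ ln pᵢ term: 0.013×(-4.3395)=-0.0566, 0.2391×(-1.4307)=-0.3421, 0.0348×(-3.3586)=-0.1168, 0.0217×(-3.8286)=-0.0832, 0.0087×(-4.7449)=-0.0413, 0.0913×(-2.3936)=-0.2185, 0.1478×(-1.9117)=-0.2826, 0.0565×(-2.8731)=-0.1624, 0.387×(-0.9494)=-0.3674.
Sum = -1.6710, so H' = 1.67.

1.67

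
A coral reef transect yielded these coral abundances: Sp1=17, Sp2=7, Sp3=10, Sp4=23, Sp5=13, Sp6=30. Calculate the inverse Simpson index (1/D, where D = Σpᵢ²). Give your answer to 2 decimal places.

4.91

Total N = 17+7+10+23+13+30 = 100, so the proportions are 0.17, 0.07, 0.1, 0.23, 0.13, 0.3 (working shown to 6 dp, full precision carried).
D = 0.17² + 0.07² + 0.1² + 0.23² + 0.13² + 0.3² = 0.028900 + 0.004900 + 0.010000 + 0.052900 + 0.016900 + 0.090000 = 0.203600.
So 1/D = 4.9116, i.e. 4.91 to 2 decimal places.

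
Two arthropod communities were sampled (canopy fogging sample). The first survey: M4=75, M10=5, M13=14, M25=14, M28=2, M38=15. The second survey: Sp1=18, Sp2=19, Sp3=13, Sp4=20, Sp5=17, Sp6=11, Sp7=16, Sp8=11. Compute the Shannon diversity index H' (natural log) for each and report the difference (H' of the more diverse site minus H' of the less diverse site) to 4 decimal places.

0.8100

The first survey: N=125, proportions 0.6, 0.04, 0.112, 0.112, 0.016, 0.12, giving H' = 1.246238 (working shown to 6 dp, full precision carried).
The second survey: N=125, proportions 0.144, 0.152, 0.104, 0.16, 0.136, 0.088, 0.128, 0.088, giving H' = 2.056236.
Difference = |1.246238 − 2.056236| = 0.809998, i.e. 0.8100 to 4 decimal places.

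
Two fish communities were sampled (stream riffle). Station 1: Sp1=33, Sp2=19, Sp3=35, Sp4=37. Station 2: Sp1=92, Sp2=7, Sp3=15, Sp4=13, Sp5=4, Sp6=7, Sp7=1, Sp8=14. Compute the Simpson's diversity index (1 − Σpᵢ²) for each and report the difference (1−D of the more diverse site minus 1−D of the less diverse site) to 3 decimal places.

0.129

Station 1: N=124, proportions 0.26613, 0.15323, 0.28226, 0.29839, giving 1−D = 0.73699 (working shown to 5 dp, full precision carried).
Station 2: N=153, proportions 0.60131, 0.04575, 0.09804, 0.08497, 0.02614, 0.04575, 0.00654, 0.0915, giving 1−D = 0.60831.
Difference = |0.73699 − 0.60831| = 0.12868, i.e. 0.129 to 3 decimal places.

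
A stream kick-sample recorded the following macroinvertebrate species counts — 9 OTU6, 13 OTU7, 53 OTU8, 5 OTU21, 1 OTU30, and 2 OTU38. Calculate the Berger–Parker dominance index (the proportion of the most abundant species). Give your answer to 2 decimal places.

Total N = 9+13+53+5+1+2 = 83, so the proportions are 0.1084, 0.1566, 0.6386, 0.0602, 0.012, 0.0241 (working shown to 4 dp, full precision carried).
The largest proportion is 0.6386, i.e. d = 0.64 to 2 decimal places.

0.64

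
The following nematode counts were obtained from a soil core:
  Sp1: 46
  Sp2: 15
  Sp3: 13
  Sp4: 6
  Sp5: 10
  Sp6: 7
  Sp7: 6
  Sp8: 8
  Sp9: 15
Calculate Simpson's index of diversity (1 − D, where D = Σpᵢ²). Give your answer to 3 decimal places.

Total N = 46+15+13+6+10+7+6+8+15 = 126, so the proportions are 0.36508, 0.11905, 0.10317, 0.04762, 0.07937, 0.05556, 0.04762, 0.06349, 0.11905 (working shown to 5 dp, full precision carried).
D = 0.36508² + 0.11905² + 0.10317² + 0.04762² + 0.07937² + 0.05556² + 0.04762² + 0.06349² + 0.11905² = 0.13328 + 0.01417 + 0.01064 + 0.00227 + 0.00630 + 0.00309 + 0.00227 + 0.00403 + 0.01417 = 0.19022.
So 1 − D = 0.80978, i.e. 0.810 to 3 decimal places.

0.810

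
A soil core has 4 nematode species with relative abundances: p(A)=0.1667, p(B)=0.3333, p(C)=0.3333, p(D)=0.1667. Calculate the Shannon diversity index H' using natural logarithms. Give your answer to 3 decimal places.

Each pᵢ ln pᵢ term (working shown to 5 dp, full precision carried): 0.1667×(-1.79156)=-0.29865, 0.3333×(-1.09871)=-0.36620, 0.3333×(-1.09871)=-0.36620, 0.1667×(-1.79156)=-0.29865.
Sum = -1.32971, so H' = 1.330.

1.330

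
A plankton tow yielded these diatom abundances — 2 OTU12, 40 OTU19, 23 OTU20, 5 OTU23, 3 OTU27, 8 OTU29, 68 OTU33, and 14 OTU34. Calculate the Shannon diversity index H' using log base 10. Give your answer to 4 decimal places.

Total N = 2+40+23+5+3+8+68+14 = 163, so the proportions are 0.01227, 0.245399, 0.141104, 0.030675, 0.018405, 0.04908, 0.417178, 0.08589 (working shown to 6 dp, full precision carried).
Each pᵢ log₁₀ pᵢ term: 0.01227×(-1.911158)=-0.023450, 0.245399×(-0.610128)=-0.149725, 0.141104×(-0.850460)=-0.120004, 0.030675×(-1.513218)=-0.046418, 0.018405×(-1.735066)=-0.031934, 0.04908×(-1.309098)=-0.064250, 0.417178×(-0.379679)=-0.158394, 0.08589×(-1.066060)=-0.091563.
Sum = -0.685736, so H' = 0.6857.

0.6857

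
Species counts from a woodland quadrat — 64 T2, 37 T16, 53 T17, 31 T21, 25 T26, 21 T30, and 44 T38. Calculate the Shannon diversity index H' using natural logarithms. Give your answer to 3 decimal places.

Total N = 64+37+53+31+25+21+44 = 275, so the proportions are 0.23273, 0.13455, 0.19273, 0.11273, 0.09091, 0.07636, 0.16 (working shown to 5 dp, full precision carried).
Each pᵢ ln pᵢ term: 0.23273×(-1.45789)=-0.33929, 0.13455×(-2.00585)=-0.26988, 0.19273×(-1.64648)=-0.31732, 0.11273×(-2.18278)=-0.24606, 0.09091×(-2.39790)=-0.21799, 0.07636×(-2.57225)=-0.19643, 0.16×(-1.83258)=-0.29321.
Sum = -1.88018, so H' = 1.880.

1.880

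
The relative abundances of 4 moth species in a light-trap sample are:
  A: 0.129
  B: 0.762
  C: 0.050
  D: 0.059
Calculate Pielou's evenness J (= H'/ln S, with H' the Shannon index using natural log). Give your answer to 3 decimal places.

0.568

H' = −Σ pᵢ ln pᵢ = −((-0.26418) + (-0.20712) + (-0.14979) + (-0.16698)) = 0.78807 (working shown to 5 dp, full precision carried).
With S = 4 species, ln S = 1.38629, so J = 0.78807/1.38629 = 0.56847, i.e. 0.568 to 3 decimal places.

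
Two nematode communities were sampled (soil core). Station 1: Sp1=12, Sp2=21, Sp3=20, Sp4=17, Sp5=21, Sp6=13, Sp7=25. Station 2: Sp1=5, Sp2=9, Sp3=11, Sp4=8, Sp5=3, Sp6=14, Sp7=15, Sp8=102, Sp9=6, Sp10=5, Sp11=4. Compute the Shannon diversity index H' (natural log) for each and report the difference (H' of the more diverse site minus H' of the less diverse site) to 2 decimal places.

0.27

Station 1: N=129, proportions 0.093, 0.1628, 0.155, 0.1318, 0.1628, 0.1008, 0.1938, giving H' = 1.9173 (working shown to 4 dp, full precision carried).
Station 2: N=182, proportions 0.0275, 0.0495, 0.0604, 0.044, 0.0165, 0.0769, 0.0824, 0.5604, 0.033, 0.0275, 0.022, giving H' = 1.6447.
Difference = |1.9173 − 1.6447| = 0.2726, i.e. 0.27 to 2 decimal places.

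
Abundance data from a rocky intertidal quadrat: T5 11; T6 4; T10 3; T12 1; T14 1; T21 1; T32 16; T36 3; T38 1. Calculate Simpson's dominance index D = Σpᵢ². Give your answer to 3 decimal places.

Total N = 11+4+3+1+1+1+16+3+1 = 41, so the proportions are 0.26829, 0.09756, 0.07317, 0.02439, 0.02439, 0.02439, 0.39024, 0.07317, 0.02439 (working shown to 5 dp, full precision carried).
D = 0.26829² + 0.09756² + 0.07317² + 0.02439² + 0.02439² + 0.02439² + 0.39024² + 0.07317² + 0.02439² = 0.07198 + 0.00952 + 0.00535 + 0.00059 + 0.00059 + 0.00059 + 0.15229 + 0.00535 + 0.00059 = 0.24688.
To 3 decimal places, D = 0.247.

0.247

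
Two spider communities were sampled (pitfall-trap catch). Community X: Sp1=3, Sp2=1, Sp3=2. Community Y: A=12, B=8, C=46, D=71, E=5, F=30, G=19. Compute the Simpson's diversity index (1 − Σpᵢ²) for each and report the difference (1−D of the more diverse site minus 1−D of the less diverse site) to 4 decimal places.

Community X: N=6, proportions 0.5, 0.166667, 0.333333, giving 1−D = 0.611111 (working shown to 6 dp, full precision carried).
Community Y: N=191, proportions 0.062827, 0.041885, 0.240838, 0.371728, 0.026178, 0.157068, 0.099476, giving 1−D = 0.762863.
Difference = |0.611111 − 0.762863| = 0.151752, i.e. 0.1518 to 4 decimal places.

0.1518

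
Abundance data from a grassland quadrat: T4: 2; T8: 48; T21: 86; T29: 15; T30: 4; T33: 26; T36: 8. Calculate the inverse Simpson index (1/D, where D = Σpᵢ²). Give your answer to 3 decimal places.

Total N = 2+48+86+15+4+26+8 = 189, so the proportions are 0.010582, 0.2539683, 0.4550265, 0.0793651, 0.021164, 0.1375661, 0.042328 (working shown to 7 dp, full precision carried).
D = 0.010582² + 0.2539683² + 0.4550265² + 0.0793651² + 0.021164² + 0.1375661² + 0.042328² = 0.0001120 + 0.0644999 + 0.2070491 + 0.0062988 + 0.0004479 + 0.0189244 + 0.0017917 = 0.2991238.
So 1/D = 3.34310, i.e. 3.343 to 3 decimal places.

3.343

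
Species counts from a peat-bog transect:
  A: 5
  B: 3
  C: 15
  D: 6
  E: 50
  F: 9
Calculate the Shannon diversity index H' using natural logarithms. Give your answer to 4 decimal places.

1.3172

Total N = 5+3+15+6+50+9 = 88, so the proportions are 0.056818, 0.034091, 0.170455, 0.068182, 0.568182, 0.102273 (working shown to 6 dp, full precision carried).
Each pᵢ ln pᵢ term: 0.056818×(-2.867899)=-0.162949, 0.034091×(-3.378725)=-0.115184, 0.170455×(-1.769287)=-0.301583, 0.068182×(-2.685577)=-0.183108, 0.568182×(-0.565314)=-0.321201, 0.102273×(-2.280112)=-0.233193.
Sum = -1.317217, so H' = 1.3172.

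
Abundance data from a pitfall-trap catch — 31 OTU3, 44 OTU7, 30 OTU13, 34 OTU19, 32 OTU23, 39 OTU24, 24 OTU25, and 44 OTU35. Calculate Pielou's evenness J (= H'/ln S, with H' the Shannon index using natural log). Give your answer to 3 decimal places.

0.991

Total N = 31+44+30+34+32+39+24+44 = 278, so the proportions are 0.11151, 0.15827, 0.10791, 0.1223, 0.11511, 0.14029, 0.08633, 0.15827 (working shown to 5 dp, full precision carried).
H' = −Σ pᵢ ln pᵢ = −((-0.24461) + (-0.29177) + (-0.24026) + (-0.25699) + (-0.24885) + (-0.27553) + (-0.21147) + (-0.29177)) = 2.06125.
With S = 8 species, ln S = 2.07944, so J = 2.06125/2.07944 = 0.99125, i.e. 0.991 to 3 decimal places.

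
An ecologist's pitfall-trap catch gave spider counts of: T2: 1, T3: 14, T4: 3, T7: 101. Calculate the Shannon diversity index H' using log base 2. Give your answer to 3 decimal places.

0.756

Total N = 1+14+3+101 = 119, so the proportions are 0.0084, 0.11765, 0.02521, 0.84874 (working shown to 5 dp, full precision carried).
Each pᵢ log₂ pᵢ term: 0.0084×(-6.89482)=-0.05794, 0.11765×(-3.08746)=-0.36323, 0.02521×(-5.30986)=-0.13386, 0.84874×(-0.23661)=-0.20082.
Sum = -0.75585, so H' = 0.756.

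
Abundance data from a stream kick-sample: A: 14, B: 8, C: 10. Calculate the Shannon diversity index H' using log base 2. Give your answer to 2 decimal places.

Total N = 14+8+10 = 32, so the proportions are 0.4375, 0.25, 0.3125 (working shown to 4 dp, full precision carried).
Each pᵢ log₂ pᵢ term: 0.4375×(-1.1926)=-0.5218, 0.25×(-2.0000)=-0.5000, 0.3125×(-1.6781)=-0.5244.
Sum = -1.5462, so H' = 1.55.

1.55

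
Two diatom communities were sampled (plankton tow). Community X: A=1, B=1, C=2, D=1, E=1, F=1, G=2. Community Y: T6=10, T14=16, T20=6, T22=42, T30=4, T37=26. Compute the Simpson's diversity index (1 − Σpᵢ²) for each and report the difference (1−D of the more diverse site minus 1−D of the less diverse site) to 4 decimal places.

Community X: N=9, proportions 0.111111, 0.111111, 0.222222, 0.111111, 0.111111, 0.111111, 0.222222, giving 1−D = 0.839506 (working shown to 6 dp, full precision carried).
Community Y: N=104, proportions 0.096154, 0.153846, 0.057692, 0.403846, 0.038462, 0.25, giving 1−D = 0.736686.
Difference = |0.839506 − 0.736686| = 0.102820, i.e. 0.1028 to 4 decimal places.

0.1028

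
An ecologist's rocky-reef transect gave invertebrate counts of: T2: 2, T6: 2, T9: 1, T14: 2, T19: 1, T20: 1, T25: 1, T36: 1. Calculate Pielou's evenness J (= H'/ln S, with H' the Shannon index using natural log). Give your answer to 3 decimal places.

0.971

Total N = 2+2+1+2+1+1+1+1 = 11, so the proportions are 0.18182, 0.18182, 0.09091, 0.18182, 0.09091, 0.09091, 0.09091, 0.09091 (working shown to 5 dp, full precision carried).
H' = −Σ pᵢ ln pᵢ = −((-0.30995) + (-0.30995) + (-0.21799) + (-0.30995) + (-0.21799) + (-0.21799) + (-0.21799) + (-0.21799)) = 2.01981.
With S = 8 species, ln S = 2.07944, so J = 2.01981/2.07944 = 0.97133, i.e. 0.971 to 3 decimal places.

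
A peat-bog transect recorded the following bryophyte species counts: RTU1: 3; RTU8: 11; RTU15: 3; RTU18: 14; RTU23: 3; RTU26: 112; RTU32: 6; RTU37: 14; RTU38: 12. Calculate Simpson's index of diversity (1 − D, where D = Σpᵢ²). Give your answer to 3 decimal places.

Total N = 3+11+3+14+3+112+6+14+12 = 178, so the proportions are 0.01685, 0.0618, 0.01685, 0.07865, 0.01685, 0.62921, 0.03371, 0.07865, 0.06742 (working shown to 5 dp, full precision carried).
D = 0.01685² + 0.0618² + 0.01685² + 0.07865² + 0.01685² + 0.62921² + 0.03371² + 0.07865² + 0.06742² = 0.00028 + 0.00382 + 0.00028 + 0.00619 + 0.00028 + 0.39591 + 0.00114 + 0.00619 + 0.00454 = 0.41863.
So 1 − D = 0.58137, i.e. 0.581 to 3 decimal places.

0.581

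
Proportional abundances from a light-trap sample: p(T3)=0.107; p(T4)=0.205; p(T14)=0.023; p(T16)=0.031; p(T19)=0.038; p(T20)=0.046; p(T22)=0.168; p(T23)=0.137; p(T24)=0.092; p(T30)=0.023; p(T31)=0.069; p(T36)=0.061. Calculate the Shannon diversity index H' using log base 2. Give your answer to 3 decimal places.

3.257

Each pᵢ log₂ pᵢ term (working shown to 5 dp, full precision carried): 0.107×(-3.22432)=-0.34500, 0.205×(-2.28630)=-0.46869, 0.023×(-5.44222)=-0.12517, 0.031×(-5.01159)=-0.15536, 0.038×(-4.71786)=-0.17928, 0.046×(-4.44222)=-0.20434, 0.168×(-2.57347)=-0.43234, 0.137×(-2.86775)=-0.39288, 0.092×(-3.44222)=-0.31668, 0.023×(-5.44222)=-0.12517, 0.069×(-3.85726)=-0.26615, 0.061×(-4.03505)=-0.24614.
Sum = -3.25721, so H' = 3.257.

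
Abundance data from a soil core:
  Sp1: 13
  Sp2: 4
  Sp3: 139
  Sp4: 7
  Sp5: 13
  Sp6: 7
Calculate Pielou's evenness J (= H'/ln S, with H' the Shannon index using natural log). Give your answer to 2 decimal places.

Total N = 13+4+139+7+13+7 = 183, so the proportions are 0.071, 0.0219, 0.7596, 0.0383, 0.071, 0.0383 (working shown to 4 dp, full precision carried).
H' = −Σ pᵢ ln pᵢ = −((-0.1879) + (-0.0836) + (-0.2089) + (-0.1248) + (-0.1879) + (-0.1248)) = 0.9179.
With S = 6 species, ln S = 1.7918, so J = 0.9179/1.7918 = 0.5123, i.e. 0.51 to 2 decimal places.

0.51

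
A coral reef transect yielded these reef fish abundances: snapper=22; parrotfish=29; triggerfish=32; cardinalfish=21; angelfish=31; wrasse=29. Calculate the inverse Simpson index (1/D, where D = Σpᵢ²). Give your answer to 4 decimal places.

Total N = 22+29+32+21+31+29 = 164, so the proportions are 0.13414634, 0.17682927, 0.19512195, 0.12804878, 0.18902439, 0.17682927 (working shown to 8 dp, full precision carried).
D = 0.13414634² + 0.17682927² + 0.19512195² + 0.12804878² + 0.18902439² + 0.17682927² = 0.01799524 + 0.03126859 + 0.03807258 + 0.01639649 + 0.03573022 + 0.03126859 = 0.17073171.
So 1/D = 5.857143, i.e. 5.8571 to 4 decimal places.

5.8571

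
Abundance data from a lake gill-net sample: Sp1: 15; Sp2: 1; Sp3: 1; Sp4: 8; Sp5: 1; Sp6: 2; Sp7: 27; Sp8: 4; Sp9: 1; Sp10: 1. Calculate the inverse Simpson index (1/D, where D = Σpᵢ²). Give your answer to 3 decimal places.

Total N = 15+1+1+8+1+2+27+4+1+1 = 61, so the proportions are 0.2459016, 0.0163934, 0.0163934, 0.1311475, 0.0163934, 0.0327869, 0.442623, 0.0655738, 0.0163934, 0.0163934 (working shown to 7 dp, full precision carried).
D = 0.2459016² + 0.0163934² + 0.0163934² + 0.1311475² + 0.0163934² + 0.0327869² + 0.442623² + 0.0655738² + 0.0163934² + 0.0163934² = 0.0604676 + 0.0002687 + 0.0002687 + 0.0171997 + 0.0002687 + 0.0010750 + 0.1959151 + 0.0042999 + 0.0002687 + 0.0002687 = 0.2803010.
So 1/D = 3.56759, i.e. 3.568 to 3 decimal places.

3.568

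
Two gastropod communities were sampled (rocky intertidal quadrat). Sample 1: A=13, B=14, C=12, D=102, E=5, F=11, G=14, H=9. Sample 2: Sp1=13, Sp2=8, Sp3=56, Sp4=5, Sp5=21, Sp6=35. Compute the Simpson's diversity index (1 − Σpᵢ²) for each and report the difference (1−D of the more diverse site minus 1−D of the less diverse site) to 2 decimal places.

Sample 1: N=180, proportions 0.0722, 0.0778, 0.0667, 0.5667, 0.0278, 0.0611, 0.0778, 0.05, giving 1−D = 0.6501 (working shown to 4 dp, full precision carried).
Sample 2: N=138, proportions 0.0942, 0.058, 0.4058, 0.0362, 0.1522, 0.2536, giving 1−D = 0.7343.
Difference = |0.6501 − 0.7343| = 0.0842, i.e. 0.08 to 2 decimal places.

0.08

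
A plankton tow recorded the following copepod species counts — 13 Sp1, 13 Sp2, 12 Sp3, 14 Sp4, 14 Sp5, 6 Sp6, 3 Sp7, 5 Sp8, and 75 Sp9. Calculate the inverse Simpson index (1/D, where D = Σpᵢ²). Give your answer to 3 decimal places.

Total N = 13+13+12+14+14+6+3+5+75 = 155, so the proportions are 0.083871, 0.083871, 0.0774194, 0.0903226, 0.0903226, 0.0387097, 0.0193548, 0.0322581, 0.483871 (working shown to 7 dp, full precision carried).
D = 0.083871² + 0.083871² + 0.0774194² + 0.0903226² + 0.0903226² + 0.0387097² + 0.0193548² + 0.0322581² + 0.483871² = 0.0070343 + 0.0070343 + 0.0059938 + 0.0081582 + 0.0081582 + 0.0014984 + 0.0003746 + 0.0010406 + 0.2341311 = 0.2734235.
So 1/D = 3.65733, i.e. 3.657 to 3 decimal places.

3.657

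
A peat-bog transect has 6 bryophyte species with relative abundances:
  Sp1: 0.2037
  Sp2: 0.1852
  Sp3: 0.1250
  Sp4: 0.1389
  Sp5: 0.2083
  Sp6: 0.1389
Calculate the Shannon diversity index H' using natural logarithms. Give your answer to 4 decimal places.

1.7715

Each pᵢ ln pᵢ term (working shown to 6 dp, full precision carried): 0.2037×(-1.591107)=-0.324108, 0.1852×(-1.686319)=-0.312306, 0.125×(-2.079442)=-0.259930, 0.1389×(-1.974001)=-0.274189, 0.2083×(-1.568776)=-0.326776, 0.1389×(-1.974001)=-0.274189.
Sum = -1.771498, so H' = 1.7715.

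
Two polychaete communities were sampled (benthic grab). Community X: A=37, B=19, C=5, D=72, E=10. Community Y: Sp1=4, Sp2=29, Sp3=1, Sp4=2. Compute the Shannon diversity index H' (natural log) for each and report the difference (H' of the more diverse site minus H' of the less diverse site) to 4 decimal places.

0.5883

Community X: N=143, proportions 0.2587413, 0.1328671, 0.034965, 0.5034965, 0.0699301, giving H' = 1.2667516 (working shown to 7 dp, full precision carried).
Community Y: N=36, proportions 0.1111111, 0.8055556, 0.0277778, 0.0555556, giving H' = 0.6784342.
Difference = |1.2667516 − 0.6784342| = 0.5883174, i.e. 0.5883 to 4 decimal places.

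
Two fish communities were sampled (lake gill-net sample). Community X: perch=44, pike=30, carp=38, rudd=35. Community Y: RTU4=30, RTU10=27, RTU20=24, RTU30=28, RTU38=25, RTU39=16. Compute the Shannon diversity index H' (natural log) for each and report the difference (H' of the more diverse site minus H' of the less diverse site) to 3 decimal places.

Community X: N=147, proportions 0.29932, 0.20408, 0.2585, 0.2381, giving H' = 1.37679 (working shown to 5 dp, full precision carried).
Community Y: N=150, proportions 0.2, 0.18, 0.16, 0.18667, 0.16667, 0.10667, giving H' = 1.77442.
Difference = |1.37679 − 1.77442| = 0.39763, i.e. 0.398 to 3 decimal places.

0.398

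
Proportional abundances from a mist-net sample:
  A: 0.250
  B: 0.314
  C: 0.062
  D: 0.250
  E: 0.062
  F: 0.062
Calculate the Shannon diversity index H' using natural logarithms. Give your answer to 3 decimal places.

1.574

Each pᵢ ln pᵢ term (working shown to 5 dp, full precision carried): 0.25×(-1.38629)=-0.34657, 0.314×(-1.15836)=-0.36373, 0.062×(-2.78062)=-0.17240, 0.25×(-1.38629)=-0.34657, 0.062×(-2.78062)=-0.17240, 0.062×(-2.78062)=-0.17240.
Sum = -1.57407, so H' = 1.574.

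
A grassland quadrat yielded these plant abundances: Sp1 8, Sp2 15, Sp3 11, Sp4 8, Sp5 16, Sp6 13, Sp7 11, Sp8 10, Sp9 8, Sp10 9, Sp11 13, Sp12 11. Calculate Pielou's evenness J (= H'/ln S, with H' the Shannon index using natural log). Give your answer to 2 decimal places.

Total N = 8+15+11+8+16+13+11+10+8+9+13+11 = 133, so the proportions are 0.0602, 0.1128, 0.0827, 0.0602, 0.1203, 0.0977, 0.0827, 0.0752, 0.0602, 0.0677, 0.0977, 0.0827 (working shown to 4 dp, full precision carried).
H' = −Σ pᵢ ln pᵢ = −((-0.1691) + (-0.2461) + (-0.2061) + (-0.1691) + (-0.2548) + (-0.2273) + (-0.2061) + (-0.1946) + (-0.1691) + (-0.1822) + (-0.2273) + (-0.2061)) = 2.4580.
With S = 12 species, ln S = 2.4849, so J = 2.4580/2.4849 = 0.9892, i.e. 0.99 to 2 decimal places.

0.99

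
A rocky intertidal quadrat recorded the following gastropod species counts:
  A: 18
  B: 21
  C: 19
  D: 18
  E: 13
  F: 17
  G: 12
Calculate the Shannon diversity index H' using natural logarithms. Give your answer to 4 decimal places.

Total N = 18+21+19+18+13+17+12 = 118, so the proportions are 0.152542, 0.177966, 0.161017, 0.152542, 0.110169, 0.144068, 0.101695 (working shown to 6 dp, full precision carried).
Each pᵢ ln pᵢ term: 0.152542×(-1.880313)=-0.286827, 0.177966×(-1.726162)=-0.307198, 0.161017×(-1.826246)=-0.294057, 0.152542×(-1.880313)=-0.286827, 0.110169×(-2.205735)=-0.243005, 0.144068×(-1.937471)=-0.279127, 0.101695×(-2.285778)=-0.232452.
Sum = -1.929494, so H' = 1.9295.

1.9295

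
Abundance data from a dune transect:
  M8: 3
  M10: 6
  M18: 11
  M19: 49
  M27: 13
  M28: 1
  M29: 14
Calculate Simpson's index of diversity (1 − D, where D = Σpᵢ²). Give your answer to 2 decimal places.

0.69

Total N = 3+6+11+49+13+1+14 = 97, so the proportions are 0.0309, 0.0619, 0.1134, 0.5052, 0.134, 0.0103, 0.1443 (working shown to 4 dp, full precision carried).
D = 0.0309² + 0.0619² + 0.1134² + 0.5052² + 0.134² + 0.0103² + 0.1443² = 0.0010 + 0.0038 + 0.0129 + 0.2552 + 0.0180 + 0.0001 + 0.0208 = 0.3117.
So 1 − D = 0.6883, i.e. 0.69 to 2 decimal places.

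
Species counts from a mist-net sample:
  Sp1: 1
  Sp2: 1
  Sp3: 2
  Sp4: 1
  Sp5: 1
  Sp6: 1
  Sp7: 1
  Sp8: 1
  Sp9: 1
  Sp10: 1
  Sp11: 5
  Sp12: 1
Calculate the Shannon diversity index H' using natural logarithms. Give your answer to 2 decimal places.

Total N = 1+1+2+1+1+1+1+1+1+1+5+1 = 17, so the proportions are 0.0588, 0.0588, 0.1176, 0.0588, 0.0588, 0.0588, 0.0588, 0.0588, 0.0588, 0.0588, 0.2941, 0.0588 (working shown to 4 dp, full precision carried).
Each pᵢ ln pᵢ term: 0.0588×(-2.8332)=-0.1667, 0.0588×(-2.8332)=-0.1667, 0.1176×(-2.1401)=-0.2518, 0.0588×(-2.8332)=-0.1667, 0.0588×(-2.8332)=-0.1667, 0.0588×(-2.8332)=-0.1667, 0.0588×(-2.8332)=-0.1667, 0.0588×(-2.8332)=-0.1667, 0.0588×(-2.8332)=-0.1667, 0.0588×(-2.8332)=-0.1667, 0.2941×(-1.2238)=-0.3599, 0.0588×(-2.8332)=-0.1667.
Sum = -2.2783, so H' = 2.28.

2.28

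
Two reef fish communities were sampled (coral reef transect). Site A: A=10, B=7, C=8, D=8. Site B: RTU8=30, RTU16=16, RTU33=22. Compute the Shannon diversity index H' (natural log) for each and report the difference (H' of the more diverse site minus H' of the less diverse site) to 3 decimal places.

0.311

Site A: N=33, proportions 0.30303, 0.21212, 0.24242, 0.24242, giving H' = 1.37777 (working shown to 5 dp, full precision carried).
Site B: N=68, proportions 0.44118, 0.23529, 0.32353, giving H' = 1.06656.
Difference = |1.37777 − 1.06656| = 0.31121, i.e. 0.311 to 3 decimal places.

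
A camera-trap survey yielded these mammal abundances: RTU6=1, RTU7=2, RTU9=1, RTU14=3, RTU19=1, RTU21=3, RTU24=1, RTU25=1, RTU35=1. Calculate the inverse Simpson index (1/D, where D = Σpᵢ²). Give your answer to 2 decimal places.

Total N = 1+2+1+3+1+3+1+1+1 = 14, so the proportions are 0.071429, 0.142857, 0.071429, 0.214286, 0.071429, 0.214286, 0.071429, 0.071429, 0.071429 (working shown to 6 dp, full precision carried).
D = 0.071429² + 0.142857² + 0.071429² + 0.214286² + 0.071429² + 0.214286² + 0.071429² + 0.071429² + 0.071429² = 0.005102 + 0.020408 + 0.005102 + 0.045918 + 0.005102 + 0.045918 + 0.005102 + 0.005102 + 0.005102 = 0.142857.
So 1/D = 7.0000, i.e. 7.00 to 2 decimal places.

7.00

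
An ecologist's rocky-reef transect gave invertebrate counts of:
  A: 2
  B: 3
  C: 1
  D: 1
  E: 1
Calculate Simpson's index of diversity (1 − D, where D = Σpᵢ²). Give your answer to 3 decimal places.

0.750

Total N = 2+3+1+1+1 = 8, so the proportions are 0.25, 0.375, 0.125, 0.125, 0.125 (working shown to 5 dp, full precision carried).
D = 0.25² + 0.375² + 0.125² + 0.125² + 0.125² = 0.06250 + 0.14062 + 0.01562 + 0.01562 + 0.01562 = 0.25000.
So 1 − D = 0.75000, i.e. 0.750 to 3 decimal places.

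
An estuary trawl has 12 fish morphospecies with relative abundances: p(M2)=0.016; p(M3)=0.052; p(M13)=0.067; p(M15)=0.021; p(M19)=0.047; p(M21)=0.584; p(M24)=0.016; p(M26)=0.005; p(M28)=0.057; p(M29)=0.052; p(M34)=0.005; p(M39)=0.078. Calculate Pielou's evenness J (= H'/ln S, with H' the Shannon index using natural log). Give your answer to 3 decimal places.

0.634

H' = −Σ pᵢ ln pᵢ = −((-0.06616) + (-0.15374) + (-0.18111) + (-0.08113) + (-0.14371) + (-0.31411) + (-0.06616) + (-0.02649) + (-0.16329) + (-0.15374) + (-0.02649) + (-0.19898)) = 1.57510 (working shown to 5 dp, full precision carried).
With S = 12 species, ln S = 2.48491, so J = 1.57510/2.48491 = 0.63387, i.e. 0.634 to 3 decimal places.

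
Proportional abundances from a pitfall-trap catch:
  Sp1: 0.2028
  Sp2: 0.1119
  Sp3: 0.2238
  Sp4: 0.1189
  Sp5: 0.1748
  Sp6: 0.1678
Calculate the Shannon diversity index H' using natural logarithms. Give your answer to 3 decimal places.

Each pᵢ ln pᵢ term (working shown to 5 dp, full precision carried): 0.2028×(-1.59554)=-0.32357, 0.1119×(-2.19015)=-0.24508, 0.2238×(-1.49700)=-0.33503, 0.1189×(-2.12947)=-0.25319, 0.1748×(-1.74411)=-0.30487, 0.1678×(-1.78498)=-0.29952.
Sum = -1.76127, so H' = 1.761.

1.761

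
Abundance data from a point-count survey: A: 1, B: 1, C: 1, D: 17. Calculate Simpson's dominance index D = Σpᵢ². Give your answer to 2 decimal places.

Total N = 1+1+1+17 = 20, so the proportions are 0.05, 0.05, 0.05, 0.85 (working shown to 4 dp, full precision carried).
D = 0.05² + 0.05² + 0.05² + 0.85² = 0.0025 + 0.0025 + 0.0025 + 0.7225 = 0.7300.
To 2 decimal places, D = 0.73.

0.73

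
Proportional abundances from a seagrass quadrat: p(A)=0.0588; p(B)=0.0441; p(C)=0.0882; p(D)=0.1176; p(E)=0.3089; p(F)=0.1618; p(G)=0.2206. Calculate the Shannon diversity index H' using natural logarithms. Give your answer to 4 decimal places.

Each pᵢ ln pᵢ term (working shown to 6 dp, full precision carried): 0.0588×(-2.833613)=-0.166616, 0.0441×(-3.121295)=-0.137649, 0.0882×(-2.428148)=-0.214163, 0.1176×(-2.140466)=-0.251719, 0.3089×(-1.174738)=-0.362876, 0.1618×(-1.821394)=-0.294702, 0.2206×(-1.511404)=-0.333416.
Sum = -1.761141, so H' = 1.7611.

1.7611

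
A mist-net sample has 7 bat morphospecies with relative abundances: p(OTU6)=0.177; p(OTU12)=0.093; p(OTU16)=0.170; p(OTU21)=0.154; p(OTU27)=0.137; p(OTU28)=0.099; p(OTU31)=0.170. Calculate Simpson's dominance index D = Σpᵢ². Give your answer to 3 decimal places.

D = 0.177² + 0.093² + 0.17² + 0.154² + 0.137² + 0.099² + 0.17² = 0.03133 + 0.00865 + 0.02890 + 0.02372 + 0.01877 + 0.00980 + 0.02890 = 0.15006 (working shown to 5 dp, full precision carried).
To 3 decimal places, D = 0.150.

0.150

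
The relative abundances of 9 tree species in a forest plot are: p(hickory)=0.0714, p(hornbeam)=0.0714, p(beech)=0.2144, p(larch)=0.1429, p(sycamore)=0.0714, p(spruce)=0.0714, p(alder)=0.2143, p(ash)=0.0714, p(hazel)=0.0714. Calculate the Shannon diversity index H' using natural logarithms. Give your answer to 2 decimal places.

2.07

Each pᵢ ln pᵢ term (working shown to 4 dp, full precision carried): 0.0714×(-2.6395)=-0.1885, 0.0714×(-2.6395)=-0.1885, 0.2144×(-1.5399)=-0.3302, 0.1429×(-1.9456)=-0.2780, 0.0714×(-2.6395)=-0.1885, 0.0714×(-2.6395)=-0.1885, 0.2143×(-1.5404)=-0.3301, 0.0714×(-2.6395)=-0.1885, 0.0714×(-2.6395)=-0.1885.
Sum = -2.0690, so H' = 2.07.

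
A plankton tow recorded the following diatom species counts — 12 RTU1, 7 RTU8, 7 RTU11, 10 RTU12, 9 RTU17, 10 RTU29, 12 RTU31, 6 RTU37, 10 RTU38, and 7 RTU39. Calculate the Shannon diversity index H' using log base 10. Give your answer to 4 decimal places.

Total N = 12+7+7+10+9+10+12+6+10+7 = 90, so the proportions are 0.133333, 0.077778, 0.077778, 0.111111, 0.1, 0.111111, 0.133333, 0.066667, 0.111111, 0.077778 (working shown to 6 dp, full precision carried).
Each pᵢ log₁₀ pᵢ term: 0.133333×(-0.875061)=-0.116675, 0.077778×(-1.109144)=-0.086267, 0.077778×(-1.109144)=-0.086267, 0.111111×(-0.954243)=-0.106027, 0.1×(-1.000000)=-0.100000, 0.111111×(-0.954243)=-0.106027, 0.133333×(-0.875061)=-0.116675, 0.066667×(-1.176091)=-0.078406, 0.111111×(-0.954243)=-0.106027, 0.077778×(-1.109144)=-0.086267.
Sum = -0.988637, so H' = 0.9886.

0.9886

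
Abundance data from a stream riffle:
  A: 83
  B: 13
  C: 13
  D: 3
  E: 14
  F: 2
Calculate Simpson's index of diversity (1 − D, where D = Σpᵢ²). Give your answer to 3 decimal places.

0.546

Total N = 83+13+13+3+14+2 = 128, so the proportions are 0.64844, 0.10156, 0.10156, 0.02344, 0.10938, 0.01562 (working shown to 5 dp, full precision carried).
D = 0.64844² + 0.10156² + 0.10156² + 0.02344² + 0.10938² + 0.01562² = 0.42047 + 0.01031 + 0.01031 + 0.00055 + 0.01196 + 0.00024 = 0.45386.
So 1 − D = 0.54614, i.e. 0.546 to 3 decimal places.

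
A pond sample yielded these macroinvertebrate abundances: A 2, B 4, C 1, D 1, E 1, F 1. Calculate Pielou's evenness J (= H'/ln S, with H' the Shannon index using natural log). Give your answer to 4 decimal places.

0.8982

Total N = 2+4+1+1+1+1 = 10, so the proportions are 0.2, 0.4, 0.1, 0.1, 0.1, 0.1 (working shown to 6 dp, full precision carried).
H' = −Σ pᵢ ln pᵢ = −((-0.321888) + (-0.366516) + (-0.230259) + (-0.230259) + (-0.230259) + (-0.230259)) = 1.609438.
With S = 6 species, ln S = 1.791759, so J = 1.609438/1.791759 = 0.898244, i.e. 0.8982 to 4 decimal places.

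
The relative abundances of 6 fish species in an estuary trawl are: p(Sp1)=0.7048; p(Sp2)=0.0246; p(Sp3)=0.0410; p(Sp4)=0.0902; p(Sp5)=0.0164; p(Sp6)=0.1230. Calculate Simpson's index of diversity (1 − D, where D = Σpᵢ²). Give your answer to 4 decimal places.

D = 0.7048² + 0.0246² + 0.041² + 0.0902² + 0.0164² + 0.123² = 0.496743 + 0.000605 + 0.001681 + 0.008136 + 0.000269 + 0.015129 = 0.522563 (working shown to 6 dp, full precision carried).
So 1 − D = 0.477437, i.e. 0.4774 to 4 decimal places.

0.4774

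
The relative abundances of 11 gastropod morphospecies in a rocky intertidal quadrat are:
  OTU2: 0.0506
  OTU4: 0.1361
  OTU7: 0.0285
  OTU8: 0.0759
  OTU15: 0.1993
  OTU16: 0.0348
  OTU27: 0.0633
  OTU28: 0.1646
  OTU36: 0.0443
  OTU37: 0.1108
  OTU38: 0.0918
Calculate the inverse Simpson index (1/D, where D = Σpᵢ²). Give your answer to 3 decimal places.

8.173

D = 0.0506² + 0.1361² + 0.0285² + 0.0759² + 0.1993² + 0.0348² + 0.0633² + 0.1646² + 0.0443² + 0.1108² + 0.0918² = 0.0025604 + 0.0185232 + 0.0008123 + 0.0057608 + 0.0397205 + 0.0012110 + 0.0040069 + 0.0270932 + 0.0019625 + 0.0122766 + 0.0084272 = 0.1223546 (working shown to 7 dp, full precision carried).
So 1/D = 8.17297, i.e. 8.173 to 3 decimal places.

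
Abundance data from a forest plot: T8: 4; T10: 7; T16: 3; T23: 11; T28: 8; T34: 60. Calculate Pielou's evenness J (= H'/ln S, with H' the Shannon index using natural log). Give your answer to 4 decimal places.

0.6625

Total N = 4+7+3+11+8+60 = 93, so the proportions are 0.043011, 0.075269, 0.032258, 0.11828, 0.086022, 0.645161 (working shown to 6 dp, full precision carried).
H' = −Σ pᵢ ln pᵢ = −((-0.135325) + (-0.194697) + (-0.110774) + (-0.252492) + (-0.211024) + (-0.282745)) = 1.187057.
With S = 6 species, ln S = 1.791759, so J = 1.187057/1.791759 = 0.662509, i.e. 0.6625 to 4 decimal places.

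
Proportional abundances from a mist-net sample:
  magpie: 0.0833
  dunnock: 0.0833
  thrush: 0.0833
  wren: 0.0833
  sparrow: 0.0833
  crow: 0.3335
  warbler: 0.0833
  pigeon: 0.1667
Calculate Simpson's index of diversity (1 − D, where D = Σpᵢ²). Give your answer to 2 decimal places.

0.82

D = 0.0833² + 0.0833² + 0.0833² + 0.0833² + 0.0833² + 0.3335² + 0.0833² + 0.1667² = 0.0069 + 0.0069 + 0.0069 + 0.0069 + 0.0069 + 0.1112 + 0.0069 + 0.0278 = 0.1806 (working shown to 4 dp, full precision carried).
So 1 − D = 0.8194, i.e. 0.82 to 2 decimal places.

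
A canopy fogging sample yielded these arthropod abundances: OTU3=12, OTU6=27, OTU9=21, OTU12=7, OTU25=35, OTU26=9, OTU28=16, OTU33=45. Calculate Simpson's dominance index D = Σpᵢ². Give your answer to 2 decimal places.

0.17

Total N = 12+27+21+7+35+9+16+45 = 172, so the proportions are 0.0698, 0.157, 0.1221, 0.0407, 0.2035, 0.0523, 0.093, 0.2616 (working shown to 4 dp, full precision carried).
D = 0.0698² + 0.157² + 0.1221² + 0.0407² + 0.2035² + 0.0523² + 0.093² + 0.2616² = 0.0049 + 0.0246 + 0.0149 + 0.0017 + 0.0414 + 0.0027 + 0.0087 + 0.0684 = 0.1673.
To 2 decimal places, D = 0.17.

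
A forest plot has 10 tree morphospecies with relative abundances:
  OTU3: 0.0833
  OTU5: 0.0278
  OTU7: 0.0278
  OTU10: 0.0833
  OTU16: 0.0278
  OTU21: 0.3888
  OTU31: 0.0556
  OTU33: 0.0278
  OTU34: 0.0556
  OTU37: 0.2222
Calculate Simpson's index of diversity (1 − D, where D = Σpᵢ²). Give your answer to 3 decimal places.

0.776

D = 0.0833² + 0.0278² + 0.0278² + 0.0833² + 0.0278² + 0.3888² + 0.0556² + 0.0278² + 0.0556² + 0.2222² = 0.00694 + 0.00077 + 0.00077 + 0.00694 + 0.00077 + 0.15117 + 0.00309 + 0.00077 + 0.00309 + 0.04937 = 0.22369 (working shown to 5 dp, full precision carried).
So 1 − D = 0.77631, i.e. 0.776 to 3 decimal places.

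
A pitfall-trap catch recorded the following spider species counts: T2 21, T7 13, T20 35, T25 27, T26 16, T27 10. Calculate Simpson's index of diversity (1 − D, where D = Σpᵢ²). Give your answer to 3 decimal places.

0.804

Total N = 21+13+35+27+16+10 = 122, so the proportions are 0.17213, 0.10656, 0.28689, 0.22131, 0.13115, 0.08197 (working shown to 5 dp, full precision carried).
D = 0.17213² + 0.10656² + 0.28689² + 0.22131² + 0.13115² + 0.08197² = 0.02963 + 0.01135 + 0.08230 + 0.04898 + 0.01720 + 0.00672 = 0.19618.
So 1 − D = 0.80382, i.e. 0.804 to 3 decimal places.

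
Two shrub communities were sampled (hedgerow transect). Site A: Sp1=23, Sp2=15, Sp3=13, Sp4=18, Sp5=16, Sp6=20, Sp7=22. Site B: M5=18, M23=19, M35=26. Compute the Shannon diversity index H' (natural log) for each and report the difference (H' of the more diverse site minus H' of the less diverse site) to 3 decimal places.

Site A: N=127, proportions 0.181102, 0.11811, 0.102362, 0.141732, 0.125984, 0.15748, 0.173228, giving H' = 1.927753 (working shown to 6 dp, full precision carried).
Site B: N=63, proportions 0.285714, 0.301587, 0.412698, giving H' = 1.084698.
Difference = |1.927753 − 1.084698| = 0.843055, i.e. 0.843 to 3 decimal places.

0.843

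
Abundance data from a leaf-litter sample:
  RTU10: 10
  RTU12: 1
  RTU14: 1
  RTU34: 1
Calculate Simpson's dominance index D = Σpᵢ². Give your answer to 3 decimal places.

0.609

Total N = 10+1+1+1 = 13, so the proportions are 0.76923, 0.07692, 0.07692, 0.07692 (working shown to 5 dp, full precision carried).
D = 0.76923² + 0.07692² + 0.07692² + 0.07692² = 0.59172 + 0.00592 + 0.00592 + 0.00592 = 0.60947.
To 3 decimal places, D = 0.609.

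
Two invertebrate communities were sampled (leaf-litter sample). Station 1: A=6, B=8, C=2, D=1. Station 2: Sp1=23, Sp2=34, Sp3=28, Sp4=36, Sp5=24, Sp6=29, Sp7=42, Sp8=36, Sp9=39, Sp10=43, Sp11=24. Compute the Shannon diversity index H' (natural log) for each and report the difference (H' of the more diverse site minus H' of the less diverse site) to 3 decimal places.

Station 1: N=17, proportions 0.35294, 0.47059, 0.11765, 0.05882, giving H' = 1.14072 (working shown to 5 dp, full precision carried).
Station 2: N=358, proportions 0.06425, 0.09497, 0.07821, 0.10056, 0.06704, 0.08101, 0.11732, 0.10056, 0.10894, 0.12011, 0.06704, giving H' = 2.37462.
Difference = |1.14072 − 2.37462| = 1.23390, i.e. 1.234 to 3 decimal places.

1.234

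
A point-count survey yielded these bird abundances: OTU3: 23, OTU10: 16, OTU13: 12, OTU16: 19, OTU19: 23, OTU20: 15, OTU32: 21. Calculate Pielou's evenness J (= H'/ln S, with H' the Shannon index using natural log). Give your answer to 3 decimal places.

Total N = 23+16+12+19+23+15+21 = 129, so the proportions are 0.17829, 0.12403, 0.09302, 0.14729, 0.17829, 0.11628, 0.16279 (working shown to 5 dp, full precision carried).
H' = −Σ pᵢ ln pᵢ = −((-0.30744) + (-0.25888) + (-0.22092) + (-0.28211) + (-0.30744) + (-0.25020) + (-0.29551)) = 1.92250.
With S = 7 species, ln S = 1.94591, so J = 1.92250/1.94591 = 0.98797, i.e. 0.988 to 3 decimal places.

0.988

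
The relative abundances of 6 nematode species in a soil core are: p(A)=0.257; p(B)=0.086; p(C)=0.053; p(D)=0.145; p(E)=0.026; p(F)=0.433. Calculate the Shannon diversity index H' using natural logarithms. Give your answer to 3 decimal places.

Each pᵢ ln pᵢ term (working shown to 5 dp, full precision carried): 0.257×(-1.35868)=-0.34918, 0.086×(-2.45341)=-0.21099, 0.053×(-2.93746)=-0.15569, 0.145×(-1.93102)=-0.28000, 0.026×(-3.64966)=-0.09489, 0.433×(-0.83702)=-0.36243.
Sum = -1.45318, so H' = 1.453.

1.453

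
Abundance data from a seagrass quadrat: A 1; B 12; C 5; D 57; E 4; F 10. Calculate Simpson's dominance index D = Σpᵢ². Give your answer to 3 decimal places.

Total N = 1+12+5+57+4+10 = 89, so the proportions are 0.01124, 0.13483, 0.05618, 0.64045, 0.04494, 0.11236 (working shown to 5 dp, full precision carried).
D = 0.01124² + 0.13483² + 0.05618² + 0.64045² + 0.04494² + 0.11236² = 0.00013 + 0.01818 + 0.00316 + 0.41018 + 0.00202 + 0.01262 = 0.44628.
To 3 decimal places, D = 0.446.

0.446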